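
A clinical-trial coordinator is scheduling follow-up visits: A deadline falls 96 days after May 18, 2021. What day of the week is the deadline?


Start: 2021-05-18 (Tuesday)
Step 1 - find target date: add 96 days
  2021-05-18 + 96 days = 2021-08-22
Step 2 - day of week:
  96 mod 7 = 5
  Tuesday + 5 days -> Sunday
Result: Sunday (2021-08-22)

Sunday


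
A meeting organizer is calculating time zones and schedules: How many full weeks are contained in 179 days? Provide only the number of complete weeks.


Total days: 179
Days per week: 7
Division: 179 / 7 = 25 remainder 4
Complete weeks: 25
Remaining days: 4

25


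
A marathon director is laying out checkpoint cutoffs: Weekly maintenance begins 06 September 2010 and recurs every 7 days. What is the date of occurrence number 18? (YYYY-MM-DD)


First occurrence: 2010-09-06 (occurrence 1)
Each occurrence is 7 days after the previous.
Occurrence 18 is 17 weeks after the first.
17 weeks = 119 days
2010-09-06 + 119 days = 2011-01-03

2011-01-03


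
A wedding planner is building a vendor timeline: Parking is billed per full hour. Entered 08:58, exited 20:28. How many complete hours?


Start: 08:58
End: 20:28
Hour difference: 20 - 8 = 12 hours
Minute difference: 28 - 58 = -30 minutes
Total minutes: 690
Complete hours: 690 / 60 = 11 (remainder 30)

11


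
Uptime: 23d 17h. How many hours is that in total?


Days: 23
Extra hours: 17
Hours per day: 24
Days to hours: 23 x 24 = 552
Total: 552 + 17 = 569

569


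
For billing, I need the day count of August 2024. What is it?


Month: August
Year: 2024
August is a 31-day month
Total: 31 days

31


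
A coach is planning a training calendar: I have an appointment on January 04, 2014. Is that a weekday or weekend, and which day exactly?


Date: 2014-01-04
January 1, 2014 is a Wednesday
Day of year: 4
Offset from Jan 1: 3 days
3 mod 7 = 3
Result: Saturday

Saturday


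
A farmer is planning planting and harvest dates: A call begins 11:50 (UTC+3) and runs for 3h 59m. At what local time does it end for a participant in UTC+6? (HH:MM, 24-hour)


Start: 11:50 in UTC+3
Step 1 - add duration:
  minutes: 50 + 59 = 109 (carry 1h)
  hours: 11 + 3 + 1 = 15
  end in UTC+3: 15:49
Step 2 - convert UTC+3 -> UTC+6:
  offset difference: 6 - (3) = 3 hours
  15 + (3) = 18 -> mod 24 = 18
Result: 18:49 in UTC+6

18:49


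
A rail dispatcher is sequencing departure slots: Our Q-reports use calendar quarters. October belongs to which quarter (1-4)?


Month: October (month 10)
Q1: January-March (months 1-3)
Q2: April-June (months 4-6)
Q3: July-September (months 7-9)
Q4: October-December (months 10-12)
Month 10 falls in Q4

4


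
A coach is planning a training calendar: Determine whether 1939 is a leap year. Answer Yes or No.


Year: 1939
Divisible by 4? 1939 / 4 = 484.75 -> No
Not divisible by 4, so NOT a leap year

No


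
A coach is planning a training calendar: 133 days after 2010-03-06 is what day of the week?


Start: 2010-03-06 (Saturday)
Step 1 - find target date: add 133 days
  2010-03-06 + 133 days = 2010-07-17
Step 2 - day of week:
  133 mod 7 = 0
  Saturday + 0 days -> Saturday
Result: Saturday (2010-07-17)

Saturday


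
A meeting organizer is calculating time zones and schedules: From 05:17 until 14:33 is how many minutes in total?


Start time: 05:17 = 317 minutes from midnight
End time: 14:33 = 873 minutes from midnight
Difference: 873 - 317 = 556 minutes
That is 9 hours and 16 minutes

556


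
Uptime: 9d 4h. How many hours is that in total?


Days: 9
Extra hours: 4
Hours per day: 24
Days to hours: 9 x 24 = 216
Total: 216 + 4 = 220

220


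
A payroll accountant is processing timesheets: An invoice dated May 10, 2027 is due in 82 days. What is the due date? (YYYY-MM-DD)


Start: 2027-05-10
Adding 82 days
Days remaining in May: 21
After May: 61 days still to add
June 2027: 30 days, 31 remaining
July 2027 has 31 days, need 31
Result: 2027-07-31

2027-07-31


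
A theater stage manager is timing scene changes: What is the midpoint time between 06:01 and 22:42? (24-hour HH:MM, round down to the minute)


Start time: 06:01 = 361 minutes from midnight
End time: 22:42 = 1362 minutes from midnight
Sum: 361 + 1362 = 1723
Midpoint: 1723 / 2 = 861 minutes
Convert: 861 / 60 = 14 hours, 21 minutes
Result: 14:21

14:21


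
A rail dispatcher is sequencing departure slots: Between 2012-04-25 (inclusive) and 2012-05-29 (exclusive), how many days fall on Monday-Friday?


Start: 2012-04-25 (Wednesday)
End (exclusive): 2012-05-29 (Tuesday)
Total calendar days: 34
Full weeks: 34 // 7 = 4 -> 20 weekdays
Remaining 6 days starting on Wednesday:
  Wed(w), Thu(w), Fri(w), Sat(-), Sun(-), Mon(w) -> 4 weekdays
Total business days: 20 + 4 = 24

24


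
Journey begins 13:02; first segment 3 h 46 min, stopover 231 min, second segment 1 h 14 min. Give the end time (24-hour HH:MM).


Depart: 13:02
Leg 1: +226 min -> 16:48
Layover: +231 min -> 20:39
Leg 2: +74 min -> 21:53
Total travel: 531 minutes = 8h 51m
Arrival: 21:53

21:53


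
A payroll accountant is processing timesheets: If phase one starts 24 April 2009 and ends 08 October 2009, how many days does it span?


Start date: 2009-04-24
End date: 2009-10-08
Apr 2009: +7 days
May 2009: +31 days
Jun 2009: +30 days
... (4 more months)
Total: 167 days

167


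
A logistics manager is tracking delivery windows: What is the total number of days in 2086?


Year: 2086
Check leap year rules:
Divisible by 4? No
2086 is not a leap year
Days: 365

365


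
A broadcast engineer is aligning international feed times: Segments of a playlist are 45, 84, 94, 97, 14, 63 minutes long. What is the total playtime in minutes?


Durations: 45, 84, 94, 97, 14, 63
Running sum: 45
+ 84 = 129
+ 94 = 223
+ 97 = 320
+ 14 = 334
+ 63 = 397
Total duration: 397 minutes
That is 6 hours and 37 minutes

397


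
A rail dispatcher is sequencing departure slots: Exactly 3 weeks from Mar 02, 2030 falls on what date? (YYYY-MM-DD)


Start: 2030-03-02
Weeks to add: 3
Convert to days: 3 x 7 = 21 days
Add 21 days to 2030-03-02
Result: 2030-03-23

2030-03-23


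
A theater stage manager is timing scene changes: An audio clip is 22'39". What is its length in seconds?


Minutes: 22
Seconds: 39
Convert minutes to seconds: 22 x 60 = 1320
Add remaining seconds: 1320 + 39 = 1359

1359


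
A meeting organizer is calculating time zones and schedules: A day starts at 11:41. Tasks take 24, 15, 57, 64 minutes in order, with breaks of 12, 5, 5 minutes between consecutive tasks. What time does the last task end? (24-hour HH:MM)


Start: 11:41 = 701 min from midnight
  after task 1 (24 min): 12:05
  after break (12 min): 12:17
  after task 2 (15 min): 12:32
  after break (5 min): 12:37
  after task 3 (57 min): 13:34
  after break (5 min): 13:39
  after task 4 (64 min): 14:43
Total elapsed: 182 minutes
End time: 14:43

14:43


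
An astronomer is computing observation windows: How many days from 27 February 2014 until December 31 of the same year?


Start: February 27, 2014
End: December 31, 2014
Days left in February: 1
March: 31
April: 30
May: 31
June: 30
... plus remaining months
Sum of remaining months: 306
Total: 1 + 306 = 307

307


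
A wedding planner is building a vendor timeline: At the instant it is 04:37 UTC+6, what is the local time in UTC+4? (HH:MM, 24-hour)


Local time: 04:37 at UTC+6 (offset 6h)
Target zone: UTC+4 (offset 4h)
Difference: 4 - (6) = -2 hours
Calculation: 4 + (-2) = 2
Result: 02:37

02:37


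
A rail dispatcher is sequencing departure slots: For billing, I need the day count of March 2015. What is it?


Month: March
Year: 2015
March is a 31-day month
Total: 31 days

31


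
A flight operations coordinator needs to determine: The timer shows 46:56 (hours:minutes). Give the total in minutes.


Hours: 46
Minutes: 56
Convert hours to minutes: 46 x 60 = 2760
Add remaining minutes: 2760 + 56 = 2816

2816


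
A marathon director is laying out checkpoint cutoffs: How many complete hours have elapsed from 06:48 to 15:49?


Start: 06:48
End: 15:49
Hour difference: 15 - 6 = 9 hours
Minute difference: 49 - 48 = 1 minutes
Total minutes: 541
Complete hours: 541 / 60 = 9 (remainder 1)

9


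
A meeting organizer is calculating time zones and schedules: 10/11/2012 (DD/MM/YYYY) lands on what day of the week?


Date: 2012-11-10
January 1, 2012 is a Sunday
Day of year: 315
Offset from Jan 1: 314 days
314 mod 7 = 6
Result: Saturday

Saturday


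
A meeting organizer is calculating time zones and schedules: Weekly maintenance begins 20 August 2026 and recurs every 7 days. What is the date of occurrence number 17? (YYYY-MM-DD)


First occurrence: 2026-08-20 (occurrence 1)
Each occurrence is 7 days after the previous.
Occurrence 17 is 16 weeks after the first.
16 weeks = 112 days
2026-08-20 + 112 days = 2026-12-10

2026-12-10


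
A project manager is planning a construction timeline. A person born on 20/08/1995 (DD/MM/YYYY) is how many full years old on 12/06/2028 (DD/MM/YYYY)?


Birth: 1995-08-20
Reference: 2028-06-12
Year difference: 2028 - 1995 = 33
Has birthday (08-20) occurred by 06-12? No
Birthday not yet reached this year -> subtract 1
Age in full years: 32

32


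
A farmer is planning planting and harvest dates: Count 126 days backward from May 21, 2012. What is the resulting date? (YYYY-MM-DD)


Start: 2012-05-21
Subtracting 126 days
Days already passed in May: 21
After going back through May: 105 more days to subtract
April 2012: 30 days, 75 remaining
March 2012: 31 days, 44 remaining
February 2012: 29 days, 15 remaining
January 2012 has 31 days, need 15
Result: 2012-01-16

2012-01-16


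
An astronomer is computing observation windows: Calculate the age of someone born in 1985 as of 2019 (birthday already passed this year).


Birth year: 1985
Current year: 2019
Age = current year - birth year
Age = 2019 - 1985 = 34

34


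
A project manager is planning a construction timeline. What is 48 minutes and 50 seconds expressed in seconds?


Minutes: 48
Extra seconds: 50
Seconds per minute: 60
Minutes to seconds: 48 x 60 = 2880
Total: 2880 + 50 = 2930

2930


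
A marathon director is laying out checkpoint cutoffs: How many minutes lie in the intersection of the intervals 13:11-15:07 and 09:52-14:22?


Interval A: [791, 907] minutes from midnight
Interval B: [592, 862] minutes from midnight
Overlap start = max(791, 592) = 791
Overlap end = min(907, 862) = 862
Overlap = 862 - 791 = 71 minutes

71


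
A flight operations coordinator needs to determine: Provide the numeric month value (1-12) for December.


Calendar month order:
11. November
12. December <--
December is month number 12

12


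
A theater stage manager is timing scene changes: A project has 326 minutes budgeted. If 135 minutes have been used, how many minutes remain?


Total budget: 326 minutes
Time used: 135 minutes
Remaining: 326 - 135 = 191 minutes
Percent used: 41.4%
Percent remaining: 58.6%

191


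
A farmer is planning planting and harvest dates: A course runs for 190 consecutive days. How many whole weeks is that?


Total days: 190
Days per week: 7
Division: 190 / 7 = 27 remainder 1
Complete weeks: 27
Remaining days: 1

27


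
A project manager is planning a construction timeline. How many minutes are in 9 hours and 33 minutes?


Hours: 9
Extra minutes: 33
Minutes per hour: 60
Hours to minutes: 9 x 60 = 540
Total: 540 + 33 = 573

573


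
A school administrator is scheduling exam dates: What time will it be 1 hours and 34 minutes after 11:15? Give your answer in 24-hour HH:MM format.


Start time: 11:15
Adding: 1 hours 34 minutes
Minutes: 15 + 34 = 49
Hours: 11 + 1 + 0 = 12
Result: 12:49

12:49


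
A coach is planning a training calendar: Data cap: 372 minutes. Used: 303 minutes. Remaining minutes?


Total budget: 372 minutes
Time used: 303 minutes
Remaining: 372 - 303 = 69 minutes
Percent used: 81.5%
Percent remaining: 18.5%

69


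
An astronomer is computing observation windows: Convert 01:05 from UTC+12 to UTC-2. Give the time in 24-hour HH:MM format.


Local time: 01:05 at UTC+12 (offset 12h)
Target zone: UTC-2 (offset -2h)
Difference: -2 - (12) = -14 hours
Calculation: 1 + (-14) = -13
Wraparound: (-13) mod 24 = 11
Result: 11:05

11:05


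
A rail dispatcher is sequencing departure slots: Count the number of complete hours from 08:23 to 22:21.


Start: 08:23
End: 22:21
Hour difference: 22 - 8 = 14 hours
Minute difference: 21 - 23 = -2 minutes
Total minutes: 838
Complete hours: 838 / 60 = 13 (remainder 58)

13


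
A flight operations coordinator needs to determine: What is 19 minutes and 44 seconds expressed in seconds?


Minutes: 19
Extra seconds: 44
Seconds per minute: 60
Minutes to seconds: 19 x 60 = 1140
Total: 1140 + 44 = 1184

1184


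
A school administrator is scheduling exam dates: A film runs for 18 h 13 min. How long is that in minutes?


Hours: 18
Minutes: 13
Convert hours to minutes: 18 x 60 = 1080
Add remaining minutes: 1080 + 13 = 1093

1093


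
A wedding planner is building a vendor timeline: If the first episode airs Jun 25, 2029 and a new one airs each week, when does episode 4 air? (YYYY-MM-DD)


First occurrence: 2029-06-25 (occurrence 1)
Each occurrence is 7 days after the previous.
Occurrence 4 is 3 weeks after the first.
3 weeks = 21 days
2029-06-25 + 21 days = 2029-07-16

2029-07-16


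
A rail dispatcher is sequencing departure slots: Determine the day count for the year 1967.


Year: 1967
Check leap year rules:
Divisible by 4? No
1967 is not a leap year
Days: 365

365


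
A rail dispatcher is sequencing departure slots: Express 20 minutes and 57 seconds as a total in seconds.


Minutes: 20
Seconds: 57
Convert minutes to seconds: 20 x 60 = 1200
Add remaining seconds: 1200 + 57 = 1257

1257


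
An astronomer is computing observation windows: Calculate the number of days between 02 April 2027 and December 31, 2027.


Start: April 02, 2027
End: December 31, 2027
Days left in April: 28
May: 31
June: 30
July: 31
August: 31
... plus remaining months
Sum of remaining months: 245
Total: 28 + 245 = 273

273


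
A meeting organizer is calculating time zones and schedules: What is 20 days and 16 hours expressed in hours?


Days: 20
Extra hours: 16
Hours per day: 24
Days to hours: 20 x 24 = 480
Total: 480 + 16 = 496

496


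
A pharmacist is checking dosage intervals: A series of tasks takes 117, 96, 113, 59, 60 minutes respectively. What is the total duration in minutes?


Durations: 117, 96, 113, 59, 60
Running sum: 117
+ 96 = 213
+ 113 = 326
+ 59 = 385
+ 60 = 445
Total duration: 445 minutes
That is 7 hours and 25 minutes

445


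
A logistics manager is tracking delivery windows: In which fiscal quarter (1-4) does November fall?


Month: November (month 11)
Q1: January-March (months 1-3)
Q2: April-June (months 4-6)
Q3: July-September (months 7-9)
Q4: October-December (months 10-12)
Month 11 falls in Q4

4


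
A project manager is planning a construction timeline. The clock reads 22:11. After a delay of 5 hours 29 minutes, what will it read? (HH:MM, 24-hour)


Start time: 22:11
Adding: 5 hours 29 minutes
Minutes: 11 + 29 = 40
Hours: 22 + 5 + 0 = 27
Hour wraparound: 27 mod 24 = 3
Result: 03:40

03:40


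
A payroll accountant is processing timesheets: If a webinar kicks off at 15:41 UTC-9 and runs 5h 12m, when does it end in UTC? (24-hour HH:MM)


Start: 15:41 in UTC-9
Step 1 - add duration:
  minutes: 41 + 12 = 53
  hours: 15 + 5 + 0 = 20
  end in UTC-9: 20:53
Step 2 - convert UTC-9 -> UTC:
  offset difference: 0 - (-9) = 9 hours
  20 + (9) = 29 -> mod 24 = 5
Result: 05:53 in UTC

05:53


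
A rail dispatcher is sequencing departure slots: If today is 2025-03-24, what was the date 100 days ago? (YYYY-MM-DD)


Start: 2025-03-24
Subtracting 100 days
Days already passed in March: 24
After going back through March: 76 more days to subtract
February 2025: 28 days, 48 remaining
January 2025: 31 days, 17 remaining
December 2024 has 31 days, need 17
Result: 2024-12-14

2024-12-14


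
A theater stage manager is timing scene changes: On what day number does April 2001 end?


Month: April
Year: 2001
April is a 30-day month
Total: 30 days

30


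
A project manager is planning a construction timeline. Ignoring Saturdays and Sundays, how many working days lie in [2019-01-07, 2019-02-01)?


Start: 2019-01-07 (Monday)
End (exclusive): 2019-02-01 (Friday)
Total calendar days: 25
Full weeks: 25 // 7 = 3 -> 15 weekdays
Remaining 4 days starting on Monday:
  Mon(w), Tue(w), Wed(w), Thu(w) -> 4 weekdays
Total business days: 15 + 4 = 19

19


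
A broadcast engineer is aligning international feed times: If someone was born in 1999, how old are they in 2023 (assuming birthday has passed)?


Birth year: 1999
Current year: 2023
Age = current year - birth year
Age = 2023 - 1999 = 24

24


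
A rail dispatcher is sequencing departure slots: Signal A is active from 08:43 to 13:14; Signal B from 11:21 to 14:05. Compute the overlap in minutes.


Interval A: [523, 794] minutes from midnight
Interval B: [681, 845] minutes from midnight
Overlap start = max(523, 681) = 681
Overlap end = min(794, 845) = 794
Overlap = 794 - 681 = 113 minutes

113


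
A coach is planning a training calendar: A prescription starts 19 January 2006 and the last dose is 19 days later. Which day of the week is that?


Start: 2006-01-19 (Thursday)
Step 1 - find target date: add 19 days
  2006-01-19 + 19 days = 2006-02-07
Step 2 - day of week:
  19 mod 7 = 5
  Thursday + 5 days -> Tuesday
Result: Tuesday (2006-02-07)

Tuesday


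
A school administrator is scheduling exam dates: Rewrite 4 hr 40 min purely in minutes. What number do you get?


Hours: 4
Extra minutes: 40
Minutes per hour: 60
Hours to minutes: 4 x 60 = 240
Total: 240 + 40 = 280

280


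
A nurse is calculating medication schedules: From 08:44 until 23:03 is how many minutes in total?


Start time: 08:44 = 524 minutes from midnight
End time: 23:03 = 1383 minutes from midnight
Difference: 1383 - 524 = 859 minutes
That is 14 hours and 19 minutes

859


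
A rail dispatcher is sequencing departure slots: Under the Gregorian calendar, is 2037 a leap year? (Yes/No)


Year: 2037
Divisible by 4? 2037 / 4 = 509.25 -> No
Not divisible by 4, so NOT a leap year

No


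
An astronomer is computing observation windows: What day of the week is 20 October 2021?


Date: 2021-10-20
January 1, 2021 is a Friday
Day of year: 293
Offset from Jan 1: 292 days
292 mod 7 = 5
Result: Wednesday

Wednesday


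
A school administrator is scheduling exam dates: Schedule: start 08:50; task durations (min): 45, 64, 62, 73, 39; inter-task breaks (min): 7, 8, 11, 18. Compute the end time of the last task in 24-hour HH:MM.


Start: 08:50 = 530 min from midnight
  after task 1 (45 min): 09:35
  after break (7 min): 09:42
  after task 2 (64 min): 10:46
  after break (8 min): 10:54
  after task 3 (62 min): 11:56
  after break (11 min): 12:07
  after task 4 (73 min): 13:20
  after break (18 min): 13:38
  after task 5 (39 min): 14:17
Total elapsed: 327 minutes
End time: 14:17

14:17


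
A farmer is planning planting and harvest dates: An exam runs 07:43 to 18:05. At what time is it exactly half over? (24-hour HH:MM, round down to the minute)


Start time: 07:43 = 463 minutes from midnight
End time: 18:05 = 1085 minutes from midnight
Sum: 463 + 1085 = 1548
Midpoint: 1548 / 2 = 774 minutes
Convert: 774 / 60 = 12 hours, 54 minutes
Result: 12:54

12:54


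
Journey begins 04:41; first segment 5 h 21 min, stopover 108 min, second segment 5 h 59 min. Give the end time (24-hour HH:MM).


Depart: 04:41
Leg 1: +321 min -> 10:02
Layover: +108 min -> 11:50
Leg 2: +359 min -> 17:49
Total travel: 788 minutes = 13h 8m
Arrival: 17:49

17:49


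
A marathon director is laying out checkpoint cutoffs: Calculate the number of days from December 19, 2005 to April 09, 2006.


Start date: 2005-12-19
End date: 2006-04-09
Dec 2005: +13 days
Jan 2006: +31 days
Feb 2006: +28 days
Mar 2006: +31 days
Apr 2006: +8 days
Total: 111 days

111


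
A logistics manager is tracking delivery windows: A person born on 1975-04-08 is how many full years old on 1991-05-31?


Birth: 1975-04-08
Reference: 1991-05-31
Year difference: 1991 - 1975 = 16
Has birthday (04-08) occurred by 05-31? Yes
Age in full years: 16

16


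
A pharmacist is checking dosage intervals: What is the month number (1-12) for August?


Calendar month order:
7. July
8. August <--
9. September
August is month number 8

8


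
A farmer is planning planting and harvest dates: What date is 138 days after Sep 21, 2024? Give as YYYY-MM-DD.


Start: 2024-09-21
Adding 138 days
Days remaining in September: 9
After September: 129 days still to add
October 2024: 31 days, 98 remaining
November 2024: 30 days, 68 remaining
December 2024: 31 days, 37 remaining
January 2025: 31 days, 6 remaining
Result: 2025-02-06

2025-02-06


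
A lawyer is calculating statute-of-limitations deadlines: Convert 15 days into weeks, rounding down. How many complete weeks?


Total days: 15
Days per week: 7
Division: 15 / 7 = 2 remainder 1
Complete weeks: 2
Remaining days: 1

2


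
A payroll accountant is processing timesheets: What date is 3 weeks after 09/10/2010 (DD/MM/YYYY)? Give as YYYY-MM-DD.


Start: 2010-10-09
Weeks to add: 3
Convert to days: 3 x 7 = 21 days
Add 21 days to 2010-10-09
Result: 2010-10-30

2010-10-30


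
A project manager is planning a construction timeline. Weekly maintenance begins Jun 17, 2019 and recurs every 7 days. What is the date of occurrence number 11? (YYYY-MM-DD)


First occurrence: 2019-06-17 (occurrence 1)
Each occurrence is 7 days after the previous.
Occurrence 11 is 10 weeks after the first.
10 weeks = 70 days
2019-06-17 + 70 days = 2019-08-26

2019-08-26


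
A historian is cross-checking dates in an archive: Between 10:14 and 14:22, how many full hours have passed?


Start: 10:14
End: 14:22
Hour difference: 14 - 10 = 4 hours
Minute difference: 22 - 14 = 8 minutes
Total minutes: 248
Complete hours: 248 / 60 = 4 (remainder 8)

4


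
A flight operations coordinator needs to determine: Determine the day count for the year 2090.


Year: 2090
Check leap year rules:
Divisible by 4? No
2090 is not a leap year
Days: 365

365


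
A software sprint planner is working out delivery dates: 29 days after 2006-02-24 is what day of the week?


Start: 2006-02-24 (Friday)
Step 1 - find target date: add 29 days
  2006-02-24 + 29 days = 2006-03-25
Step 2 - day of week:
  29 mod 7 = 1
  Friday + 1 days -> Saturday
Result: Saturday (2006-03-25)

Saturday


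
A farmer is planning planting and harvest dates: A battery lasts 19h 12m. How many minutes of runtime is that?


Hours: 19
Extra minutes: 12
Minutes per hour: 60
Hours to minutes: 19 x 60 = 1140
Total: 1140 + 12 = 1152

1152


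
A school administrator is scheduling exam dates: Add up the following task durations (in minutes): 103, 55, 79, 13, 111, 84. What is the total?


Durations: 103, 55, 79, 13, 111, 84
Running sum: 103
+ 55 = 158
+ 79 = 237
+ 13 = 250
+ 111 = 361
+ 84 = 445
Total duration: 445 minutes
That is 7 hours and 25 minutes

445


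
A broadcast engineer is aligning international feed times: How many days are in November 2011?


Month: November
Year: 2011
November is a 30-day month
Total: 30 days

30


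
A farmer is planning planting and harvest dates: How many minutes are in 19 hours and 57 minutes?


Hours: 19
Minutes: 57
Convert hours to minutes: 19 x 60 = 1140
Add remaining minutes: 1140 + 57 = 1197

1197


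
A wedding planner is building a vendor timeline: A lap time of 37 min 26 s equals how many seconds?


Minutes: 37
Seconds: 26
Convert minutes to seconds: 37 x 60 = 2220
Add remaining seconds: 2220 + 26 = 2246

2246


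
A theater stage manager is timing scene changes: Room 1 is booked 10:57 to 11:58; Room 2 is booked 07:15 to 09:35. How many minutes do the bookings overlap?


Interval A: [657, 718] minutes from midnight
Interval B: [435, 575] minutes from midnight
Overlap start = max(657, 435) = 657
Overlap end = min(718, 575) = 575
End <= start, so the intervals do not overlap: 0 minutes

0


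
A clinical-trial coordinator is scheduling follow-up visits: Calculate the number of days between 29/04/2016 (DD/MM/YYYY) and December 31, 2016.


Start: April 29, 2016
End: December 31, 2016
Days left in April: 1
May: 31
June: 30
July: 31
August: 31
... plus remaining months
Sum of remaining months: 245
Total: 1 + 245 = 246

246


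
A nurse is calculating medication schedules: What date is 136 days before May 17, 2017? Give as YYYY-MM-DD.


Start: 2017-05-17
Subtracting 136 days
Days already passed in May: 17
After going back through May: 119 more days to subtract
April 2017: 30 days, 89 remaining
March 2017: 31 days, 58 remaining
February 2017: 28 days, 30 remaining
January 2017 has 31 days, need 30
Result: 2017-01-01

2017-01-01


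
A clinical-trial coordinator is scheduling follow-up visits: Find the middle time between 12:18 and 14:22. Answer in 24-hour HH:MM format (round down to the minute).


Start time: 12:18 = 738 minutes from midnight
End time: 14:22 = 862 minutes from midnight
Sum: 738 + 862 = 1600
Midpoint: 1600 / 2 = 800 minutes
Convert: 800 / 60 = 13 hours, 20 minutes
Result: 13:20

13:20


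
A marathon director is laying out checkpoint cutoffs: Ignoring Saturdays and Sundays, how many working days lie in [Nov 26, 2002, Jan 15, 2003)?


Start: 2002-11-26 (Tuesday)
End (exclusive): 2003-01-15 (Wednesday)
Total calendar days: 50
Full weeks: 50 // 7 = 7 -> 35 weekdays
Remaining 1 days starting on Tuesday:
  Tue(w) -> 1 weekdays
Total business days: 35 + 1 = 36

36


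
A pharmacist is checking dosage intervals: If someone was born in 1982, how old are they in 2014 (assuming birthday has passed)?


Birth year: 1982
Current year: 2014
Age = current year - birth year
Age = 2014 - 1982 = 32

32


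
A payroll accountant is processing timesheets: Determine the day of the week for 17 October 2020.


Date: 2020-10-17
January 1, 2020 is a Wednesday
Day of year: 291
Offset from Jan 1: 290 days
290 mod 7 = 3
Result: Saturday

Saturday


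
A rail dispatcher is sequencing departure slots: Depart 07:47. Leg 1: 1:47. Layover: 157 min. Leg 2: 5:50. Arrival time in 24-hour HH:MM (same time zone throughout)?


Depart: 07:47
Leg 1: +107 min -> 09:34
Layover: +157 min -> 12:11
Leg 2: +350 min -> 18:01
Total travel: 614 minutes = 10h 14m
Arrival: 18:01

18:01


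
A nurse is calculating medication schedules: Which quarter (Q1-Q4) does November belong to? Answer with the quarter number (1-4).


Month: November (month 11)
Q1: January-March (months 1-3)
Q2: April-June (months 4-6)
Q3: July-September (months 7-9)
Q4: October-December (months 10-12)
Month 11 falls in Q4

4


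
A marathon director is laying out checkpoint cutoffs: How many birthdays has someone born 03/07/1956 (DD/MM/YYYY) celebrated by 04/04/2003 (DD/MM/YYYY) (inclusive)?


Birth: 1956-07-03
Reference: 2003-04-04
Year difference: 2003 - 1956 = 47
Has birthday (07-03) occurred by 04-04? No
Birthday not yet reached this year -> subtract 1
Age in full years: 46

46


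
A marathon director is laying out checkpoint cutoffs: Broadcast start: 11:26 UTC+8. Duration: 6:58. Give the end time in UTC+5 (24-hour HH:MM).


Start: 11:26 in UTC+8
Step 1 - add duration:
  minutes: 26 + 58 = 84 (carry 1h)
  hours: 11 + 6 + 1 = 18
  end in UTC+8: 18:24
Step 2 - convert UTC+8 -> UTC+5:
  offset difference: 5 - (8) = -3 hours
  18 + (-3) = 15 -> mod 24 = 15
Result: 15:24 in UTC+5

15:24


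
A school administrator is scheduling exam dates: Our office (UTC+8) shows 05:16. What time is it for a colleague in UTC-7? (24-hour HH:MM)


Local time: 05:16 at UTC+8 (offset 8h)
Target zone: UTC-7 (offset -7h)
Difference: -7 - (8) = -15 hours
Calculation: 5 + (-15) = -10
Wraparound: (-10) mod 24 = 14
Result: 14:16

14:16


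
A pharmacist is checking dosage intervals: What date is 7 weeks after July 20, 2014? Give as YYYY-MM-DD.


Start: 2014-07-20
Weeks to add: 7
Convert to days: 7 x 7 = 49 days
Add 49 days to 2014-07-20
Result: 2014-09-07

2014-09-07


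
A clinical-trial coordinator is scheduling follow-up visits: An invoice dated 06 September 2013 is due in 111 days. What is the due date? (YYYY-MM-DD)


Start: 2013-09-06
Adding 111 days
Days remaining in September: 24
After September: 87 days still to add
October 2013: 31 days, 56 remaining
November 2013: 30 days, 26 remaining
December 2013 has 31 days, need 26
Result: 2013-12-26

2013-12-26


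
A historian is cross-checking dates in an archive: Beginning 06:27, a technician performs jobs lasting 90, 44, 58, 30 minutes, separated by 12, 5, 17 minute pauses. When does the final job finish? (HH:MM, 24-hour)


Start: 06:27 = 387 min from midnight
  after task 1 (90 min): 07:57
  after break (12 min): 08:09
  after task 2 (44 min): 08:53
  after break (5 min): 08:58
  after task 3 (58 min): 09:56
  after break (17 min): 10:13
  after task 4 (30 min): 10:43
Total elapsed: 256 minutes
End time: 10:43

10:43


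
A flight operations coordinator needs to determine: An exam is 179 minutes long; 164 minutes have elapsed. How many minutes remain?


Total budget: 179 minutes
Time used: 164 minutes
Remaining: 179 - 164 = 15 minutes
Percent used: 91.6%
Percent remaining: 8.4%

15


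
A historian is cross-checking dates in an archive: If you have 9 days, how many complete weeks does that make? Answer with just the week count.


Total days: 9
Days per week: 7
Division: 9 / 7 = 1 remainder 2
Complete weeks: 1
Remaining days: 2

1


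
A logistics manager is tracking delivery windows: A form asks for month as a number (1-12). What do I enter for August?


Calendar month order:
7. July
8. August <--
9. September
August is month number 8

8


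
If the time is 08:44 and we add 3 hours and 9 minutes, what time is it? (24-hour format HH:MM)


Start time: 08:44
Adding: 3 hours 9 minutes
Minutes: 44 + 9 = 53
Hours: 8 + 3 + 0 = 11
Result: 11:53

11:53


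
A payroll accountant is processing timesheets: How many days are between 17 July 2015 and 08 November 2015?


Start date: 2015-07-17
End date: 2015-11-08
Jul 2015: +15 days
Aug 2015: +31 days
Sep 2015: +30 days
Oct 2015: +31 days
Nov 2015: +7 days
Total: 114 days

114


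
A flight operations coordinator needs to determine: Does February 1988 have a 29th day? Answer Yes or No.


Year: 1988
Divisible by 4? 1988 / 4 = 497.0 -> Yes
Divisible by 100? 1988 / 100 = 19.88 -> No
Divisible by 4 but not 100, so it IS a leap year

Yes


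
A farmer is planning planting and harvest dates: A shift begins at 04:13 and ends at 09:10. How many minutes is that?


Start time: 04:13 = 253 minutes from midnight
End time: 09:10 = 550 minutes from midnight
Difference: 550 - 253 = 297 minutes
That is 4 hours and 57 minutes

297


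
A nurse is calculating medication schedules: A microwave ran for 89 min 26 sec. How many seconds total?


Minutes: 89
Extra seconds: 26
Seconds per minute: 60
Minutes to seconds: 89 x 60 = 5340
Total: 5340 + 26 = 5366

5366


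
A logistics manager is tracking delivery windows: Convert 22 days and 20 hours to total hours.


Days: 22
Extra hours: 20
Hours per day: 24
Days to hours: 22 x 24 = 528
Total: 528 + 20 = 548

548


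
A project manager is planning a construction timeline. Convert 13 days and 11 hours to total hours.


Days: 13
Extra hours: 11
Hours per day: 24
Days to hours: 13 x 24 = 312
Total: 312 + 11 = 323

323


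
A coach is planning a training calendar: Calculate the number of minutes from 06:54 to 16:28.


Start time: 06:54 = 414 minutes from midnight
End time: 16:28 = 988 minutes from midnight
Difference: 988 - 414 = 574 minutes
That is 9 hours and 34 minutes

574


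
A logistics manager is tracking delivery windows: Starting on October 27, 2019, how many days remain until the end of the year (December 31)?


Start: October 27, 2019
End: December 31, 2019
Days left in October: 4
November: 30
December: 31
Sum of remaining months: 61
Total: 4 + 61 = 65

65


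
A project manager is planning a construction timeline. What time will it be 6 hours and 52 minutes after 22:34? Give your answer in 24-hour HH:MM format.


Start time: 22:34
Adding: 6 hours 52 minutes
Minutes: 34 + 52 = 86
Minute overflow: 86 >= 60, so carry 1 hour, minutes = 26
Hours: 22 + 6 + 1 = 29
Hour wraparound: 29 mod 24 = 5
Result: 05:26

05:26


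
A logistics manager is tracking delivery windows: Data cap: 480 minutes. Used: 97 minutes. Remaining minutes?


Total budget: 480 minutes
Time used: 97 minutes
Remaining: 480 - 97 = 383 minutes
Percent used: 20.2%
Percent remaining: 79.8%

383


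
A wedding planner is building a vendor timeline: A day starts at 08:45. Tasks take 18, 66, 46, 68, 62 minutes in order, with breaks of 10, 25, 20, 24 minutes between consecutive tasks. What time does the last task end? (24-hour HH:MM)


Start: 08:45 = 525 min from midnight
  after task 1 (18 min): 09:03
  after break (10 min): 09:13
  after task 2 (66 min): 10:19
  after break (25 min): 10:44
  after task 3 (46 min): 11:30
  after break (20 min): 11:50
  after task 4 (68 min): 12:58
  after break (24 min): 13:22
  after task 5 (62 min): 14:24
Total elapsed: 339 minutes
End time: 14:24

14:24


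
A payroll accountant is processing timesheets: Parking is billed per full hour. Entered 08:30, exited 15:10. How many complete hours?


Start: 08:30
End: 15:10
Hour difference: 15 - 8 = 7 hours
Minute difference: 10 - 30 = -20 minutes
Total minutes: 400
Complete hours: 400 / 60 = 6 (remainder 40)

6


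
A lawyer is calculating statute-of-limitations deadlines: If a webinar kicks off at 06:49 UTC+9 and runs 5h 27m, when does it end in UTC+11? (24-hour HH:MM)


Start: 06:49 in UTC+9
Step 1 - add duration:
  minutes: 49 + 27 = 76 (carry 1h)
  hours: 6 + 5 + 1 = 12
  end in UTC+9: 12:16
Step 2 - convert UTC+9 -> UTC+11:
  offset difference: 11 - (9) = 2 hours
  12 + (2) = 14 -> mod 24 = 14
Result: 14:16 in UTC+11

14:16


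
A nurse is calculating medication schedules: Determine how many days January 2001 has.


Month: January
Year: 2001
January is a 31-day month
Total: 31 days

31


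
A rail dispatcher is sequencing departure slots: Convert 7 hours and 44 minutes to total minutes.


Hours: 7
Minutes: 44
Convert hours to minutes: 7 x 60 = 420
Add remaining minutes: 420 + 44 = 464

464


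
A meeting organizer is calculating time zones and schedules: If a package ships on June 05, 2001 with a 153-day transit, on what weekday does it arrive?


Start: 2001-06-05 (Tuesday)
Step 1 - find target date: add 153 days
  2001-06-05 + 153 days = 2001-11-05
Step 2 - day of week:
  153 mod 7 = 6
  Tuesday + 6 days -> Monday
Result: Monday (2001-11-05)

Monday


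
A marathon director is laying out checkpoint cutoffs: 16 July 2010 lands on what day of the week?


Date: 2010-07-16
January 1, 2010 is a Friday
Day of year: 197
Offset from Jan 1: 196 days
196 mod 7 = 0
Result: Friday

Friday


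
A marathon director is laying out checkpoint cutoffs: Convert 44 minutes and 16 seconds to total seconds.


Minutes: 44
Extra seconds: 16
Seconds per minute: 60
Minutes to seconds: 44 x 60 = 2640
Total: 2640 + 16 = 2656

2656


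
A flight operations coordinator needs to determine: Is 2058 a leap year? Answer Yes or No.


Year: 2058
Divisible by 4? 2058 / 4 = 514.5 -> No
Not divisible by 4, so NOT a leap year

No


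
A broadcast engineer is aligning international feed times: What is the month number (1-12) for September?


Calendar month order:
8. August
9. September <--
10. October
September is month number 9

9


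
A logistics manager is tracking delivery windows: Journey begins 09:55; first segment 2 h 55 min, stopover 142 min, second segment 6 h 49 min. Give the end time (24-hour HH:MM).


Depart: 09:55
Leg 1: +175 min -> 12:50
Layover: +142 min -> 15:12
Leg 2: +409 min -> 22:01
Total travel: 726 minutes = 12h 6m
Arrival: 22:01

22:01


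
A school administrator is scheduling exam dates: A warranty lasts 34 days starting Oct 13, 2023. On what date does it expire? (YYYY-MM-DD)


Start: 2023-10-13
Adding 34 days
Days remaining in October: 18
After October: 16 days still to add
November 2023 has 30 days, need 16
Result: 2023-11-16

2023-11-16


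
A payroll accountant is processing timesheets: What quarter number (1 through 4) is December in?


Month: December (month 12)
Q1: January-March (months 1-3)
Q2: April-June (months 4-6)
Q3: July-September (months 7-9)
Q4: October-December (months 10-12)
Month 12 falls in Q4

4


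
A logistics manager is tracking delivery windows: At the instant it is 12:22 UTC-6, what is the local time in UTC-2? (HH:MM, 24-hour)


Local time: 12:22 at UTC-6 (offset -6h)
Target zone: UTC-2 (offset -2h)
Difference: -2 - (-6) = 4 hours
Calculation: 12 + (4) = 16
Result: 16:22

16:22


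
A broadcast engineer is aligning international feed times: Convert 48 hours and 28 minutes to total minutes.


Hours: 48
Extra minutes: 28
Minutes per hour: 60
Hours to minutes: 48 x 60 = 2880
Total: 2880 + 28 = 2908

2908


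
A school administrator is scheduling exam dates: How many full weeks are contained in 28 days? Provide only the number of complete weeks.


Total days: 28
Days per week: 7
Division: 28 / 7 = 4 remainder 0
Complete weeks: 4
Remaining days: 0

4


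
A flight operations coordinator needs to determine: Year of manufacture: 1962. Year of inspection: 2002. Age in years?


Birth year: 1962
Current year: 2002
Age = current year - birth year
Age = 2002 - 1962 = 40

40


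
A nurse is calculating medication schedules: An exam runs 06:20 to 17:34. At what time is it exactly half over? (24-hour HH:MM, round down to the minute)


Start time: 06:20 = 380 minutes from midnight
End time: 17:34 = 1054 minutes from midnight
Sum: 380 + 1054 = 1434
Midpoint: 1434 / 2 = 717 minutes
Convert: 717 / 60 = 11 hours, 57 minutes
Result: 11:57

11:57


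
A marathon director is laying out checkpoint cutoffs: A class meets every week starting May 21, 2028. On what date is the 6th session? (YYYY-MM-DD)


First occurrence: 2028-05-21 (occurrence 1)
Each occurrence is 7 days after the previous.
Occurrence 6 is 5 weeks after the first.
5 weeks = 35 days
2028-05-21 + 35 days = 2028-06-25

2028-06-25


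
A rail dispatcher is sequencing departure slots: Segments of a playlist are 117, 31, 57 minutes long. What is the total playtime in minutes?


Durations: 117, 31, 57
Running sum: 117
+ 31 = 148
+ 57 = 205
Total duration: 205 minutes
That is 3 hours and 25 minutes

205


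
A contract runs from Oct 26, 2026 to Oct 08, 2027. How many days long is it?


Start date: 2026-10-26
End date: 2027-10-08
Oct 2026: +6 days
Nov 2026: +30 days
Dec 2026: +31 days
... (10 more months)
Total: 347 days

347


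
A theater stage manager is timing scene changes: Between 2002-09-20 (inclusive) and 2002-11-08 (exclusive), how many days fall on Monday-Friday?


Start: 2002-09-20 (Friday)
End (exclusive): 2002-11-08 (Friday)
Total calendar days: 49
Full weeks: 49 // 7 = 7 -> 35 weekdays
Remaining 0 days starting on Friday:
Total business days: 35 + 0 = 35

35


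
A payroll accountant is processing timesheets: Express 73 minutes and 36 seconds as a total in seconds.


Minutes: 73
Seconds: 36
Convert minutes to seconds: 73 x 60 = 4380
Add remaining seconds: 4380 + 36 = 4416

4416


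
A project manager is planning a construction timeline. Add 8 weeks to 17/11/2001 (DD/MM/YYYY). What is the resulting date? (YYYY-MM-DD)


Start: 2001-11-17
Weeks to add: 8
Convert to days: 8 x 7 = 56 days
Add 56 days to 2001-11-17
Result: 2002-01-12

2002-01-12
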